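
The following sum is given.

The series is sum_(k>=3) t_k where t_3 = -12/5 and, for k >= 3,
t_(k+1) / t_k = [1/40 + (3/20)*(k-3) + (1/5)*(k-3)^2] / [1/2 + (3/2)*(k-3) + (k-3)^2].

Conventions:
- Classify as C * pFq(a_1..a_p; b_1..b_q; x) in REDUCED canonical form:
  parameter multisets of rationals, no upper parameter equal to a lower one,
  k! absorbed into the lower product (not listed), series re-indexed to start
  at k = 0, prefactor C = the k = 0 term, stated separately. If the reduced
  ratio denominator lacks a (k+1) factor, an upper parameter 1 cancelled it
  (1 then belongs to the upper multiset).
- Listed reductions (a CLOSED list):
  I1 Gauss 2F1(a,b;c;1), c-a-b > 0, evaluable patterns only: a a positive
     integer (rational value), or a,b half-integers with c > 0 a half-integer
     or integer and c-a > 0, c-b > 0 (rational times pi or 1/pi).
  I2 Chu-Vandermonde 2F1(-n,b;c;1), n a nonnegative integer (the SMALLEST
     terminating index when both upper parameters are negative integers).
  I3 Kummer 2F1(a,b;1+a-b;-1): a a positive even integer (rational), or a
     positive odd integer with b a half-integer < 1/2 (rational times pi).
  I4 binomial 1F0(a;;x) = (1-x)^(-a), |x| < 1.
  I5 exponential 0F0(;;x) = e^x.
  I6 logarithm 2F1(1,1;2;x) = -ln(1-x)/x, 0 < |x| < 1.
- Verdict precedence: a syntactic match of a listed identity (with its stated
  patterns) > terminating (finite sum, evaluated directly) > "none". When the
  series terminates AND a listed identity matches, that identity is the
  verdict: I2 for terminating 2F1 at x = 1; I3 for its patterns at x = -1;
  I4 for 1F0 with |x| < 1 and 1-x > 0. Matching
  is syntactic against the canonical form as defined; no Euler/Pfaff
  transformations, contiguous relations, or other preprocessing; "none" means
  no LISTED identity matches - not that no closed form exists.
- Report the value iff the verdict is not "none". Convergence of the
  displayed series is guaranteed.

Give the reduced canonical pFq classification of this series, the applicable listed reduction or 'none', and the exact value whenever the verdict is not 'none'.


This is -12/5 * 1F0(1/4; -; 1/5) in reduced canonical form. Verdict: the binomial series (I4) fires (the 1F0 binomial series: exponent -1/4, x = 1/5). Exact value: (-12/5) * (4/5)^(-1/4).

First insight: t_0 being -12/5, the ratio is unreduced: k + 1/2 divides both sides (C = -12/5).
Term ratio: r(k) = (1/5) * (k+1/4) / [(k+1)] - poly over poly, x = (1/5) from leading terms; C = -12/5 at k = 0.


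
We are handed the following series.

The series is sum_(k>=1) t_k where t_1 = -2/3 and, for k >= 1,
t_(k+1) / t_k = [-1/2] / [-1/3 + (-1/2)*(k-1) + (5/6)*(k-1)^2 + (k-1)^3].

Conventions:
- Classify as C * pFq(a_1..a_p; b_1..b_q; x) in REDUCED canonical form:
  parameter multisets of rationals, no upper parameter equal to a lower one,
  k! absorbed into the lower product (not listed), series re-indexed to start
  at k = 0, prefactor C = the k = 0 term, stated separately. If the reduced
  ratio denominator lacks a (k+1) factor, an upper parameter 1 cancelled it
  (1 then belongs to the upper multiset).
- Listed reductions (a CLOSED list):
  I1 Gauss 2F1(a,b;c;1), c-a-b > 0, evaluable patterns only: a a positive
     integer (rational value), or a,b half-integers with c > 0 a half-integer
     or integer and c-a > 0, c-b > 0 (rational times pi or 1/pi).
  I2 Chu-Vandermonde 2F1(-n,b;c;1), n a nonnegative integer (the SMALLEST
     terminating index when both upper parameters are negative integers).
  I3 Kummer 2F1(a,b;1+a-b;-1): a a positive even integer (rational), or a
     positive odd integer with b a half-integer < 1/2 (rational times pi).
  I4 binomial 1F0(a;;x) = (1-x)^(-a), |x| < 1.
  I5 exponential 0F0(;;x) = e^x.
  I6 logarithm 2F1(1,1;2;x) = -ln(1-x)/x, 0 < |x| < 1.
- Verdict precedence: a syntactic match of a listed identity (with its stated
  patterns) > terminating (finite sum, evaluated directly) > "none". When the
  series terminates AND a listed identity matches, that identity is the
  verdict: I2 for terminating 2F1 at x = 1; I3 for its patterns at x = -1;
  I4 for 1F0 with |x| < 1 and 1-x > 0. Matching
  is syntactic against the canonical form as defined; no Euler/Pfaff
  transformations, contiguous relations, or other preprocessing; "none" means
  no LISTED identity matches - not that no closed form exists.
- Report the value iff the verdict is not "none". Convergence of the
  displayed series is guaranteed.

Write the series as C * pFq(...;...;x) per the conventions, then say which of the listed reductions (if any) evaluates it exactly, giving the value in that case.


At argument -1/2: a 0F2 with upper {-}, lower {-2/3, 1/2}, scaled by C = -2/3. Verdict: none. No listed pattern accepts 0F2(-; -2/3, 1/2; -1/2).

The tell: t_0 = -2/3 here, and the expanded ratio factors over Q; C = -2/3, roots give parameters.
Ratio: r(k) = (-1/2) * 1 / [(k-2/3) (k+1/2) (k+1)] - poly over poly, x = (-1/2) from leading terms; C = -2/3 at k = 0.


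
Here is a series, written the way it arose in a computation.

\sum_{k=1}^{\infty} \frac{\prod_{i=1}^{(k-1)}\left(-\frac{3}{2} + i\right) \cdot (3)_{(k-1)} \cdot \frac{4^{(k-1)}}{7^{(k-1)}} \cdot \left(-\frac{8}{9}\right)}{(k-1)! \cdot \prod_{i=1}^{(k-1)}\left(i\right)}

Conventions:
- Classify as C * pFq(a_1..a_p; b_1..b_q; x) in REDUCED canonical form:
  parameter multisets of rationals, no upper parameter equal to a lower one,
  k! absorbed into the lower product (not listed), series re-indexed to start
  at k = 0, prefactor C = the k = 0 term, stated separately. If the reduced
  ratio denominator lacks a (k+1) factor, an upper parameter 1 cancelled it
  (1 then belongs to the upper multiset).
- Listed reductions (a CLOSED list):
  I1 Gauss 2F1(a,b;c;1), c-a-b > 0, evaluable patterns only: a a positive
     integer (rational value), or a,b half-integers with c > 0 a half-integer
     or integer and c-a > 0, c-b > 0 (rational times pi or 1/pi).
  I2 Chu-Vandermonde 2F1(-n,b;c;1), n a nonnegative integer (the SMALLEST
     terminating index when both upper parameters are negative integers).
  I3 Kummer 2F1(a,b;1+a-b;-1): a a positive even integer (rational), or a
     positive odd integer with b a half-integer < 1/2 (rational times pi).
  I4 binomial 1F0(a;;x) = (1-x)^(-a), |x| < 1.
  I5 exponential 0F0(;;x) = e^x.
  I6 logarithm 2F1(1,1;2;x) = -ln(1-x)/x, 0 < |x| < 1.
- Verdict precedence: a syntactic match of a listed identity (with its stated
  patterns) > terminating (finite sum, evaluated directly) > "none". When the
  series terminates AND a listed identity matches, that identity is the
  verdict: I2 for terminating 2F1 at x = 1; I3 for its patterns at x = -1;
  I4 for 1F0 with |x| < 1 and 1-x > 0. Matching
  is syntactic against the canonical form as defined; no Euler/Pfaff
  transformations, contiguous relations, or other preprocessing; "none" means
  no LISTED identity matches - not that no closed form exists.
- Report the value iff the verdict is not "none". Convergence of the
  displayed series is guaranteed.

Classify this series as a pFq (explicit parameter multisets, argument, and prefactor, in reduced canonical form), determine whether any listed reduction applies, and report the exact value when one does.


At argument \frac{4}{7}: a 2F1 with upper {-\frac{1}{2}, 3}, lower {1}, scaled by C = -\frac{8}{9}. Verdict: none here - no I1-I6 shape fits x = \frac{4}{7} with lower {1}.

Key step: with t_0 = -\frac{8}{9}, the running product (C = -8/9) telescopes to a rising factorial.
Adjacent-term ratio: r(k) = \frac{4}{7} * (k-\frac{1}{2}) (k+3) / [(k+1) (k+1)] - rational in k. x = \frac{4}{7}; t_0 = -\frac{8}{9}; negate the roots.


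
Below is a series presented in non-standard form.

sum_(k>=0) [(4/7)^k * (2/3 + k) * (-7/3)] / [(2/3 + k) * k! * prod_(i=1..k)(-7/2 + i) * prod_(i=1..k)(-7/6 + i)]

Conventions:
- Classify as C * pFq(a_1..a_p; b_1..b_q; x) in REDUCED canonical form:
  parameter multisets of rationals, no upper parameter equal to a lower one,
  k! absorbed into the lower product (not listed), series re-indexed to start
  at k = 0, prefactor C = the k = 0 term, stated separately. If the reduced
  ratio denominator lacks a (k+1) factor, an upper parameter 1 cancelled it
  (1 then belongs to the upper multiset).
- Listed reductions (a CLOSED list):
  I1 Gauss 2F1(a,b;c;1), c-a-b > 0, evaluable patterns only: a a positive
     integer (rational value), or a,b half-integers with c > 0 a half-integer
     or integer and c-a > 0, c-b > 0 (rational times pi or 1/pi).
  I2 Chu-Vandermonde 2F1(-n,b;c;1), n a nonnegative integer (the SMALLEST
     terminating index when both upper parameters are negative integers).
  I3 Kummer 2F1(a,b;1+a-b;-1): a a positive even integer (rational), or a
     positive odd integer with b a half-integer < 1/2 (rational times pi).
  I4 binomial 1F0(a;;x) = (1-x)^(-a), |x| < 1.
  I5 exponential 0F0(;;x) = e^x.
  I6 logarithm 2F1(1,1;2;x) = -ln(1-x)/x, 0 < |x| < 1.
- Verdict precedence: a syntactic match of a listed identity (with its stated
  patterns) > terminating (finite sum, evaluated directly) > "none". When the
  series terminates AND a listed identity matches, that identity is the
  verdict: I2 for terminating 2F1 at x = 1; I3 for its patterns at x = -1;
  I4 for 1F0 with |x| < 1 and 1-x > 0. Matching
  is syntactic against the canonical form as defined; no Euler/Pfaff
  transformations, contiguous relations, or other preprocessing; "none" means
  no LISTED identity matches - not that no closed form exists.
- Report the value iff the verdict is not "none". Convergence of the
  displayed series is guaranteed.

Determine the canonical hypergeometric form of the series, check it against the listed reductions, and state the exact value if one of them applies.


The tell: t_0 being -7/3, striking the common factor k + 2/3 reduces the term (C = -7/3, x = 4/7).
Step ratio: r(k) = (4/7) * 1 / [(k-5/2) (k-1/6) (k+1)] - rational in k, leading ratio (4/7); with t_0 = -7/3, classification follows.

x = 4/7 here; the reduced form reads 0F2, upper {-}, lower {-5/2, -1/6}, C = -7/3. Verdict: none. No listed pattern accepts 0F2(-; -5/2, -1/6; 4/7).


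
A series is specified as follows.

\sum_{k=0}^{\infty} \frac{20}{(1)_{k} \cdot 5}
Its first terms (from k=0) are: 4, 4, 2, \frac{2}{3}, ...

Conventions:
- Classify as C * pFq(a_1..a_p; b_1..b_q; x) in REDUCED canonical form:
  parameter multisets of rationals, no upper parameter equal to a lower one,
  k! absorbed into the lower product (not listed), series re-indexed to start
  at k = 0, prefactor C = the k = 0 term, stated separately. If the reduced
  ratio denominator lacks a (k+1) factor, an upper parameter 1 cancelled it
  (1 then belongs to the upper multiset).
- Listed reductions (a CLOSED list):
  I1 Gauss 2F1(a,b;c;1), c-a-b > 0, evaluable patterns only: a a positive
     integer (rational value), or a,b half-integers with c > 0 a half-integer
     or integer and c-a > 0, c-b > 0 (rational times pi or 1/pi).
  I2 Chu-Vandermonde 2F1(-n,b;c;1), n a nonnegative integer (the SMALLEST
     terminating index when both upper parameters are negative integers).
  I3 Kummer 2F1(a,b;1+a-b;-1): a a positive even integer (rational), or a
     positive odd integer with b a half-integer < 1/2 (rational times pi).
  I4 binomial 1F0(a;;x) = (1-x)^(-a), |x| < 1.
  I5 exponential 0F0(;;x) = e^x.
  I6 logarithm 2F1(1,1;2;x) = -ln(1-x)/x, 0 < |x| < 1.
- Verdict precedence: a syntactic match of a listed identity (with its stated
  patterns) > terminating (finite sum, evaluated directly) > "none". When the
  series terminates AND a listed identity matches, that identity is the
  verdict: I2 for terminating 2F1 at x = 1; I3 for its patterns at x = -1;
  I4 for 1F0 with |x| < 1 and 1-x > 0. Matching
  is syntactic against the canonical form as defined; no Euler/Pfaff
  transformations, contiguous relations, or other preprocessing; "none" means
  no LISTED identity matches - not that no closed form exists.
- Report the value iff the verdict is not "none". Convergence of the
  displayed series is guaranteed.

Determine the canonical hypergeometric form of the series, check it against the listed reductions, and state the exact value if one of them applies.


This is 4 * 0F0(-; -; 1) in reduced canonical form. Verdict (x = 1): exponential (I5) applies (the 0F0 exponential series at x = 1). Its exact value is 4 \cdot e^{1}.

Key step: x = 1 and the constant factors (C = 4) combine into one prefactor.
Consecutive-term ratio: r(k) = 1 * 1 / [(k+1)] ; factor over Q: parameters, x = 1, and C = 4.


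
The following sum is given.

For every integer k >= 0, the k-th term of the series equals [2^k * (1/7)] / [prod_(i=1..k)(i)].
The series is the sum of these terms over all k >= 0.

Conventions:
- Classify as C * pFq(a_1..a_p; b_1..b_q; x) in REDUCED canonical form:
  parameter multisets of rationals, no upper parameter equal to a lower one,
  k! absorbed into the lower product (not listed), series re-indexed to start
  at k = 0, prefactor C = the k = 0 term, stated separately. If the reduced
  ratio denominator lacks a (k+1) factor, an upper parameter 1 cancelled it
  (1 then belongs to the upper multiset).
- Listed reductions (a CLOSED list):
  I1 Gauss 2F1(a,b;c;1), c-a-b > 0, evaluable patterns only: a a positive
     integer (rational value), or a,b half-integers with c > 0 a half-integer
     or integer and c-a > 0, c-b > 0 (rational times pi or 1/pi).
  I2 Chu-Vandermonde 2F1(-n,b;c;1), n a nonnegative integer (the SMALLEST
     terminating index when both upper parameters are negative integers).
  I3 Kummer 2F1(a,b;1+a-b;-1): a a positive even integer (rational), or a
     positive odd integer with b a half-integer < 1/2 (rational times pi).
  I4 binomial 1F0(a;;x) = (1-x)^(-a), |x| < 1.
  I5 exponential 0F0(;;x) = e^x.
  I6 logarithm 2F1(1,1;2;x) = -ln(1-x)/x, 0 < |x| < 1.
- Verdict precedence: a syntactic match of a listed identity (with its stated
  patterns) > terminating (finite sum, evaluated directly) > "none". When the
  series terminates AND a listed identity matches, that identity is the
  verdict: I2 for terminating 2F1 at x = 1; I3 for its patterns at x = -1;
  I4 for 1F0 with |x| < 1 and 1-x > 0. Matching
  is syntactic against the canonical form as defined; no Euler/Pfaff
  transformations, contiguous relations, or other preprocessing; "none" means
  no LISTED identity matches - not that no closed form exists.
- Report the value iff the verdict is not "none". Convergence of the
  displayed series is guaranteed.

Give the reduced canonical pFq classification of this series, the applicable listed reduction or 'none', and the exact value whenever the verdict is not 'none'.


Classification (C = 1/7): 0F0 with upper {-}, lower {-}, argument x = 2. Verdict at x = 2: the exponential series (I5) matches (the 0F0 exponential series at x = 2). Value: (1/7) * e^(2).

Structural cue: with t_0 = 1/7, the product of the first k integers (C = 1/7) is k!.
Adjacent-term ratio: r(k) = 2 * 1 / [(k+1)] - poly over poly, x = 2 from leading terms; C = 1/7 at k = 0.


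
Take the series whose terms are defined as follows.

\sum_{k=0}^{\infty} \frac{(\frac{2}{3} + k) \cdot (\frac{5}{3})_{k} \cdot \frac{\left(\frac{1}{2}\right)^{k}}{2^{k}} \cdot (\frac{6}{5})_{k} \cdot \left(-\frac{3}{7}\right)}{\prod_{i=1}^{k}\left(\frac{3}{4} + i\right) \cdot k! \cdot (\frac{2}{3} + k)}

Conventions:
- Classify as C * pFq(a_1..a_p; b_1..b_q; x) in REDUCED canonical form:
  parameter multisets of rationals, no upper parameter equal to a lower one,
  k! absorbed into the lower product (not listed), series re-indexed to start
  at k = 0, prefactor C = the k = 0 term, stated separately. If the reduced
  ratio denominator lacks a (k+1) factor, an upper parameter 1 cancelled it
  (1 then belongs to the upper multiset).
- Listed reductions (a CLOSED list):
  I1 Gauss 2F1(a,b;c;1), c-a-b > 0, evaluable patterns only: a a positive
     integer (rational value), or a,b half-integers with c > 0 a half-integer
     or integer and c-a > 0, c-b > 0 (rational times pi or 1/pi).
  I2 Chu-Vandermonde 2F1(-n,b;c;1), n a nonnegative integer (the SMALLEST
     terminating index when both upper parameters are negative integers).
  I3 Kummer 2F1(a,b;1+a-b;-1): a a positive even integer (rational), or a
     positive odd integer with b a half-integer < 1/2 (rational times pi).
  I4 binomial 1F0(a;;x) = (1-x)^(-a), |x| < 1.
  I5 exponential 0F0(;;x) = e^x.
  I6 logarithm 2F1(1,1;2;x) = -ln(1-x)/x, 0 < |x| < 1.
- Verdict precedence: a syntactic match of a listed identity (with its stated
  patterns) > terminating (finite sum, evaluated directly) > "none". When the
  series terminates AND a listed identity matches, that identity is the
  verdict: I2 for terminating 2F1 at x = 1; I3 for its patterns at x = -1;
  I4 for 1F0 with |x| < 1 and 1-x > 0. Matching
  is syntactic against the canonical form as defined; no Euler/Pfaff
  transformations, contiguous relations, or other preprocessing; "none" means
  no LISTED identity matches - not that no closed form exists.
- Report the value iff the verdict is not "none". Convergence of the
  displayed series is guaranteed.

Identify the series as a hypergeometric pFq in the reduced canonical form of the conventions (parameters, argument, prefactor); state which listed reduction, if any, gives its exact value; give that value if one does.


This is -\frac{3}{7} * 2F1(\frac{6}{5}, \frac{5}{3}; \frac{7}{4}; \frac{1}{4}) in reduced canonical form. Verdict: none. A 2F1 with upper {\frac{6}{5}, \frac{5}{3}} fits none of I1-I6 at x = \frac{1}{4}; the sum runs forever.

First insight: t_0 being -\frac{3}{7}, k + 2/3 divides numerator and denominator alike; C = -3/7 after cancelling.
Consecutive-term ratio: r(k) = \frac{1}{4} * (k+\frac{6}{5}) (k+\frac{5}{3}) / [(k+\frac{7}{4}) (k+1)] ; factor over Q: parameters, x = \frac{1}{4}, and C = -\frac{3}{7}.


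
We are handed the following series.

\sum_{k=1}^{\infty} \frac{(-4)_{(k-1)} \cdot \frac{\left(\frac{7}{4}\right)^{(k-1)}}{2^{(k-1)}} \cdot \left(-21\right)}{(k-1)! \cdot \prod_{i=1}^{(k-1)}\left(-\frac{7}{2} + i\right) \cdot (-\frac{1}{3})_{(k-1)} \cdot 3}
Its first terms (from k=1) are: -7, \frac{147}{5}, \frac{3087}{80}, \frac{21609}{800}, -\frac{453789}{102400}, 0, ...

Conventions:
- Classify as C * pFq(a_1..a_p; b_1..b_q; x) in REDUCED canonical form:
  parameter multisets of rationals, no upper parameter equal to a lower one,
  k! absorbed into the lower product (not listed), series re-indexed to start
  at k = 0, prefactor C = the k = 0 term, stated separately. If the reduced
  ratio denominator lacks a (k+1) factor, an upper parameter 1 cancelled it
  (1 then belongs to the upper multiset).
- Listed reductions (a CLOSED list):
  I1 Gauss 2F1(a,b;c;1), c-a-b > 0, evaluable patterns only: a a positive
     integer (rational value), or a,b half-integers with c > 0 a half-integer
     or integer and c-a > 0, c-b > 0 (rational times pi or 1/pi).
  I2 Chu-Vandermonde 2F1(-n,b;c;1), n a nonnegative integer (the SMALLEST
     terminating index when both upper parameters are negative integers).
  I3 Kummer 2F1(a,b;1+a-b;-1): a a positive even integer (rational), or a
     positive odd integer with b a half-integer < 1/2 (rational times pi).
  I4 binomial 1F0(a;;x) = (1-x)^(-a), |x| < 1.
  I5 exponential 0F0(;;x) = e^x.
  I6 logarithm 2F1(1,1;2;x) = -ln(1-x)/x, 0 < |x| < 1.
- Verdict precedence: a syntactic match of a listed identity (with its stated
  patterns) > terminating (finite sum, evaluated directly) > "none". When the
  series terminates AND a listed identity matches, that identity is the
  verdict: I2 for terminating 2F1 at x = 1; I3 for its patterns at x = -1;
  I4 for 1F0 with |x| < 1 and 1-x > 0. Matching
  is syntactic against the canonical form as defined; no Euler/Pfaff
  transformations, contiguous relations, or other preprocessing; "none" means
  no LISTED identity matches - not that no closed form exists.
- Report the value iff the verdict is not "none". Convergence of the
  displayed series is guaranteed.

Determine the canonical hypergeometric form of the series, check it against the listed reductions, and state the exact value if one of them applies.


This is -7 * 1F2(-4; -\frac{5}{2}, -\frac{1}{3}; \frac{7}{8}) in reduced canonical form. Verdict: terminating - no listed pattern fits, but -4 in the upper list cuts the series at k = 4; direct evaluation. Value: \frac{8557283}{102400}.

Structural cue: t_0 being -7, the lower running product (C = -7) is a rising factorial.
Consecutive-term ratio: r(k) = \frac{7}{8} * (k-4) / [(k-\frac{5}{2}) (k-\frac{1}{3}) (k+1)] - rational; roots negated = parameters, x = \frac{7}{8}, C = -7.


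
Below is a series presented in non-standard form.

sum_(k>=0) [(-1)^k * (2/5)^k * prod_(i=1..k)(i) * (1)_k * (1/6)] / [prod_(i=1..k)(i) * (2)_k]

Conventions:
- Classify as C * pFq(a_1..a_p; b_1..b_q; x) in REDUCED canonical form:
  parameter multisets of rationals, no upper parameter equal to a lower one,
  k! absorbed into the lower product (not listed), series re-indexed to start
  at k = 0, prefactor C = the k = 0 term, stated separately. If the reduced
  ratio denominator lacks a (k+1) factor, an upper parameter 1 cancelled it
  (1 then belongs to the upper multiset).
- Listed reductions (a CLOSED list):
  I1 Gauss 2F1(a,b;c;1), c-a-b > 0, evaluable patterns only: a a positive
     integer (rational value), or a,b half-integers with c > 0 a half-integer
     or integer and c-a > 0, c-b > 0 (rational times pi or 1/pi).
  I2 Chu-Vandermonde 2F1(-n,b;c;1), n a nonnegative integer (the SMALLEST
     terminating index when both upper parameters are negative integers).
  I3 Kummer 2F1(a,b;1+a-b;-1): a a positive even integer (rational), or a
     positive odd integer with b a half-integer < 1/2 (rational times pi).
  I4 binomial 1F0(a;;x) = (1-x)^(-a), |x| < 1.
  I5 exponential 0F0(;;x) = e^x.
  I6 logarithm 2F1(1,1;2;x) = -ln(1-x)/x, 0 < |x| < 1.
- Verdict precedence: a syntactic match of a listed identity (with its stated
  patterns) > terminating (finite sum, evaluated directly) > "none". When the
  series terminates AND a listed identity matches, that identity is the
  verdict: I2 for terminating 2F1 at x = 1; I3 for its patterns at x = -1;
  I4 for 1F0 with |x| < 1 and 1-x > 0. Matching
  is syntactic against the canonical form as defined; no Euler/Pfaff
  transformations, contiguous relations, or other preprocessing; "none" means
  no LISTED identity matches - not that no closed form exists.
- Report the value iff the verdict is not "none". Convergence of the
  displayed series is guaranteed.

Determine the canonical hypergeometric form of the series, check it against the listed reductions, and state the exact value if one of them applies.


With C = 1/6: the canonical form is 2F1(1, 1; 2; -2/5). Verdict: the logarithmic series (I6) fires (the logarithm: parameters (1,1;2), x = -2/5). Exact value: (5/12) * ln(7/5).

The tell: t_0 = 1/6 here, and the running product (prefactor 1/6) telescopes to a rising factorial.
Ratio: r(k) = (-2/5) * (k+1) (k+1) / [(k+2) (k+1)] - rational in k. x = (-2/5); t_0 = 1/6; negate the roots.


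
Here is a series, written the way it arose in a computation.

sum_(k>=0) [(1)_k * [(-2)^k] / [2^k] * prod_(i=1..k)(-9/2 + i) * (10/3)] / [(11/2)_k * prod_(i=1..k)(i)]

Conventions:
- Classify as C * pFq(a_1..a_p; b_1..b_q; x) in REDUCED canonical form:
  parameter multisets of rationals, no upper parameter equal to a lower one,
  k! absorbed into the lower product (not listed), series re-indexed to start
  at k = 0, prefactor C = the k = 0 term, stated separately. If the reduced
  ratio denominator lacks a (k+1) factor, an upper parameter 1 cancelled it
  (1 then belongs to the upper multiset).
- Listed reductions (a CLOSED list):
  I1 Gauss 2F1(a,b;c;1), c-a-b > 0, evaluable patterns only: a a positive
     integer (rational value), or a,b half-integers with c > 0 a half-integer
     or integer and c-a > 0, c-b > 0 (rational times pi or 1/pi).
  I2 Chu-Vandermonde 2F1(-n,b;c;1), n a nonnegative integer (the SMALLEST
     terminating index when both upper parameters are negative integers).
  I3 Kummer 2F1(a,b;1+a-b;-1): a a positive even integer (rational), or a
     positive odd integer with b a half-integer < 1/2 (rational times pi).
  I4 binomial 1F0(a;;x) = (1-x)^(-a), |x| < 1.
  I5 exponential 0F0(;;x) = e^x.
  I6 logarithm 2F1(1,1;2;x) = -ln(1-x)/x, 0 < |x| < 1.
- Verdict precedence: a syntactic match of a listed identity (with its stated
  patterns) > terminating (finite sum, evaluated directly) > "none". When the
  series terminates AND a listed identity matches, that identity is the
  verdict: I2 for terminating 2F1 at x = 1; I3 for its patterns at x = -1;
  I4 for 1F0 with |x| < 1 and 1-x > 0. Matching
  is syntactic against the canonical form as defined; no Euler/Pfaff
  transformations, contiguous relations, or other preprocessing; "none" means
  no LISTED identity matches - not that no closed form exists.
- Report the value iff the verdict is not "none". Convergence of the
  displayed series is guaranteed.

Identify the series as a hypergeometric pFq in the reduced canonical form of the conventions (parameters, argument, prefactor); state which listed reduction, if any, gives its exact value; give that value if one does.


Reduced: x = -1, 2F1, upper = {-7/2, 1}, lower = {11/2}, C = 10/3. Verdict: the Kummer evaluation I3 matches (x = -1; c = 11/2 equals 1+a-b for upper {-7/2, 1}: listed pattern). Sum: (525/256) * pi.

The tell: t_0 = 10/3 here, and the two k-th powers (C = 10/3, x = -1) combine into one argument.
Term ratio: r(k) = (-1) * (k-7/2) (k+1) / [(k+11/2) (k+1)] - rational; roots negated = parameters, x = (-1), C = 10/3.


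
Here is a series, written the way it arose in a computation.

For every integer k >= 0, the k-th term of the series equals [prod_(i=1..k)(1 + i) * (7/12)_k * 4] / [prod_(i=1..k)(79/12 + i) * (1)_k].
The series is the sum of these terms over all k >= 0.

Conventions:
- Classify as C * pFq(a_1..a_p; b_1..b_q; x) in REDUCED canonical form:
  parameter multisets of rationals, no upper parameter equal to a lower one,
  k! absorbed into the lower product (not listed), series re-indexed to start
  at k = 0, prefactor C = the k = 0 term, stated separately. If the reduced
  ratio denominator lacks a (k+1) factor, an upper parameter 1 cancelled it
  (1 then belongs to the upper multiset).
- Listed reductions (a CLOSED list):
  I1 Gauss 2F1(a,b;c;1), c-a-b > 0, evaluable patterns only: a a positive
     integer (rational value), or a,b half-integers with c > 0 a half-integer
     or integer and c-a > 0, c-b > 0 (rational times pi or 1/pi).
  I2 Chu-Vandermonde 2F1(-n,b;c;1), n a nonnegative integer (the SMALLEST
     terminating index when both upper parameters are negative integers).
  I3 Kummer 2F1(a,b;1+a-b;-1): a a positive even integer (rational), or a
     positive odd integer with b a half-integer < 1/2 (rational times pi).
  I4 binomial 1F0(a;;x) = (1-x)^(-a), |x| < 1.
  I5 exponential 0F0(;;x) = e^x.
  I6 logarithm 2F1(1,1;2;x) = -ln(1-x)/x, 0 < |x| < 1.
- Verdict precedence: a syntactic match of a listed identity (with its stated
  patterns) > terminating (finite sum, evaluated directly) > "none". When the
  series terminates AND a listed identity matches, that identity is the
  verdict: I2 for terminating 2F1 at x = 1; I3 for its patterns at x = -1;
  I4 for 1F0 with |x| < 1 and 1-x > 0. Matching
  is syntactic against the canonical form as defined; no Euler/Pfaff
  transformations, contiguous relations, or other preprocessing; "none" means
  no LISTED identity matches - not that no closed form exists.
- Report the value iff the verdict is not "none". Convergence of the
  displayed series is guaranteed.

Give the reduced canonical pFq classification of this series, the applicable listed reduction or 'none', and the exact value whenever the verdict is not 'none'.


Canonical form: C = 4 times 2F1 with upper {7/12, 2}, lower {91/12}, x = 1. Verdict: Gauss's theorem (I1) matches (x = 1: the Gamma ratio telescopes since c-a-b = 5 > 0 and a = 2 in Z>0). Sum: 5293/1080.

Key step: with t_0 = 4, the running product (prefactor 4) telescopes to a rising factorial.
Consecutive-term ratio: r(k) = 1 * (k+7/12) (k+2) / [(k+91/12) (k+1)] ; factor over Q: parameters, x = 1, and C = 4.


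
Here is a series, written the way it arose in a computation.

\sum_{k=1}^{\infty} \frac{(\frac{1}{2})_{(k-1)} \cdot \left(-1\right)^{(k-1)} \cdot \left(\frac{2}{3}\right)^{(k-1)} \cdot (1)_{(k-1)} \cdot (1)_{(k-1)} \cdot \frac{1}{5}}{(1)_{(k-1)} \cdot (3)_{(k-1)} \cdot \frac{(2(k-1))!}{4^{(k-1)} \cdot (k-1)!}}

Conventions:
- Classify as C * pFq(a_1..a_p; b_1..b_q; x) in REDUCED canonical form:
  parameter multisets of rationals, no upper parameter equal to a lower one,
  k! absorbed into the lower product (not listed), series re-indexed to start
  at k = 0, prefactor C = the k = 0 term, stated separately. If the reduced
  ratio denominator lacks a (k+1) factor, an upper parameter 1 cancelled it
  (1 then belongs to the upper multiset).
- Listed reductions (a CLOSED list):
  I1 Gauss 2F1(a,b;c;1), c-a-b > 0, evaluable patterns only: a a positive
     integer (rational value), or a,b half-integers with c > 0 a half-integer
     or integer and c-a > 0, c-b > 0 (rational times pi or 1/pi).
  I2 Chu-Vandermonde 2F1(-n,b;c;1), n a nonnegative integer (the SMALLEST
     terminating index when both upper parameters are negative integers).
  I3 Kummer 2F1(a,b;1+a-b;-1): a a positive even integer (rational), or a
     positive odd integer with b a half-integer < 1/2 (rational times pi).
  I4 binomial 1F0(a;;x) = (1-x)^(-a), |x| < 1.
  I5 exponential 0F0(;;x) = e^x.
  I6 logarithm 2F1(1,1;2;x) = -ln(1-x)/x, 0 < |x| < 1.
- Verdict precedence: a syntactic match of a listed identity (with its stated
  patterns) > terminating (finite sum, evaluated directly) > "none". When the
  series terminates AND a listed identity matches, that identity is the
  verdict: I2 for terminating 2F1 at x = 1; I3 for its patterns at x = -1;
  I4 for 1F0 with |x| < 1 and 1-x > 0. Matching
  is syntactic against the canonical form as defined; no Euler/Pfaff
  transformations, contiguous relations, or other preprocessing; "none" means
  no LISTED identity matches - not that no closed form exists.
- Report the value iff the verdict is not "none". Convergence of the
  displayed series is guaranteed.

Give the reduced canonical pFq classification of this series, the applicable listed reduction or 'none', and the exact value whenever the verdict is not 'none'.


Classification (C = \frac{1}{5}): 2F1 with upper {1, 1}, lower {3}, argument x = -\frac{2}{3}. Verdict: none. Every listed pattern misses the 2F1 form at -\frac{2}{3}, upper {1, 1}.

The tell: x = -\frac{2}{3} and (1)_k (C = 1/5) is k! itself.
Consecutive-term ratio: r(k) = -\frac{2}{3} * (k+1) (k+1) / [(k+3) (k+1)] - rational in k. x = -\frac{2}{3}; t_0 = \frac{1}{5}; negate the roots.


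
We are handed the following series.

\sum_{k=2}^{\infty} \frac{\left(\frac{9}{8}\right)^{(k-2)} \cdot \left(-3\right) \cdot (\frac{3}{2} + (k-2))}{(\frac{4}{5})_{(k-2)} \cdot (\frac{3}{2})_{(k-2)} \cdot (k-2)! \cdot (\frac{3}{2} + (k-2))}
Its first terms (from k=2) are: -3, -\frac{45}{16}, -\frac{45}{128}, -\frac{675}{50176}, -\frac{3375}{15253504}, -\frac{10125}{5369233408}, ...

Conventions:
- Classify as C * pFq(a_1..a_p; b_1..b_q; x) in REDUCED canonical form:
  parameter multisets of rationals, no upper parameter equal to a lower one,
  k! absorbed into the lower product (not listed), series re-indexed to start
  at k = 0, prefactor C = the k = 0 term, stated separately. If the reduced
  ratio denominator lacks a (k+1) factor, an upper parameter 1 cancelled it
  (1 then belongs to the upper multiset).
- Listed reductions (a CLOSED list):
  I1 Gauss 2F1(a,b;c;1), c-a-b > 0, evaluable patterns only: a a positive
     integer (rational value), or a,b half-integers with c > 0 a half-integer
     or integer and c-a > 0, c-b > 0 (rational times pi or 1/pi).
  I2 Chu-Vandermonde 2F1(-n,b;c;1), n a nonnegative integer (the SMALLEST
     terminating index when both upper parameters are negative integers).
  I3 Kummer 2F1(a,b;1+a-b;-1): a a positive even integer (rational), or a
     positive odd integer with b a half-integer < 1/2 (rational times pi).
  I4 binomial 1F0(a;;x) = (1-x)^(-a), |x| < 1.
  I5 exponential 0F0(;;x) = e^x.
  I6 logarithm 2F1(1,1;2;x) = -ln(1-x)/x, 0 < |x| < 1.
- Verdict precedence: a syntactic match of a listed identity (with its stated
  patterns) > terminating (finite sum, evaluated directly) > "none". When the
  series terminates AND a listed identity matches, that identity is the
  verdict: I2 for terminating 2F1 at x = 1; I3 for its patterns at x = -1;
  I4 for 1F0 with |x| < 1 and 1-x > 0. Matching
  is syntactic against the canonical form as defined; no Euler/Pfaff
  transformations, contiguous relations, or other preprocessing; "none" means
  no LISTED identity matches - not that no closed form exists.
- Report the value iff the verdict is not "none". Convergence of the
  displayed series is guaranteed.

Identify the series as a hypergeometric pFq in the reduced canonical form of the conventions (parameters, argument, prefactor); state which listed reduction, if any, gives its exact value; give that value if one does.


Canonical form: C = -3 times 0F2 with upper {-}, lower {\frac{4}{5}, \frac{3}{2}}, x = \frac{9}{8}. Verdict: none. Every listed pattern misses the 0F2 form at \frac{9}{8}, upper {-}.

The tell: from the first term -3: k + 3/2 divides numerator and denominator alike; C = -3, x = 9/8 after cancelling.
Adjacent-term ratio: r(k) = \frac{9}{8} * 1 / [(k+\frac{4}{5}) (k+\frac{3}{2}) (k+1)] - rational in k. x = \frac{9}{8}; t_0 = -3; negate the roots.


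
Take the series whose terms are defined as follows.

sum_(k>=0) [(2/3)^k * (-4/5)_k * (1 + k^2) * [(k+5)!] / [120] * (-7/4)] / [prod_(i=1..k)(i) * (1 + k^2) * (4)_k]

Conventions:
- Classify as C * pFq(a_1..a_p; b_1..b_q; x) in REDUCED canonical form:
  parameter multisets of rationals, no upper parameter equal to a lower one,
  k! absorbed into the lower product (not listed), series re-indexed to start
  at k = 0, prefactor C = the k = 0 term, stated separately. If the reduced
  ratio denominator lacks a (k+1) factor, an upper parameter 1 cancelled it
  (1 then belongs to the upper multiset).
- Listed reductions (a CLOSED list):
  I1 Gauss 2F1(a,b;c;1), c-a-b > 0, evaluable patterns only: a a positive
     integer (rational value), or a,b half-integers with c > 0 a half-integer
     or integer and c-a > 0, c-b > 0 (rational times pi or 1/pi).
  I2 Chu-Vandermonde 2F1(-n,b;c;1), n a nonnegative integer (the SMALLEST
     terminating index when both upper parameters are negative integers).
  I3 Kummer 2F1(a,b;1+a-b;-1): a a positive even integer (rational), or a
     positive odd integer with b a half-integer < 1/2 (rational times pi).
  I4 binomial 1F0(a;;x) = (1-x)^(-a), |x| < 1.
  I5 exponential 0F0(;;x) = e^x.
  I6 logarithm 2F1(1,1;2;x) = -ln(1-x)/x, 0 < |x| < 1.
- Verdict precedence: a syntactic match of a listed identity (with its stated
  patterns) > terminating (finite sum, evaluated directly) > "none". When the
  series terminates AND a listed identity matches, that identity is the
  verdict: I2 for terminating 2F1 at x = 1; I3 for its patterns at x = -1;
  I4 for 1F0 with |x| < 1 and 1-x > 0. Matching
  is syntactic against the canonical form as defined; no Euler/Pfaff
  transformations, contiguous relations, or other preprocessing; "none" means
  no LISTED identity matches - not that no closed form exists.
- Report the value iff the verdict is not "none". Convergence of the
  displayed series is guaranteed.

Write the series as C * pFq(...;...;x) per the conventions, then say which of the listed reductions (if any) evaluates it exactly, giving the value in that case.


x = 2/3 here; the reduced form reads 2F1, upper {-4/5, 6}, lower {4}, C = -7/4. Verdict: none. Every listed pattern misses the 2F1 form at 2/3, upper {-4/5, 6}.

First insight: from the first term -7/4: the product of the first k integers (C = -7/4) is k!.
Ratio: r(k) = (2/3) * (k-4/5) (k+6) / [(k+4) (k+1)] - poly over poly, x = (2/3) from leading terms; C = -7/4 at k = 0.


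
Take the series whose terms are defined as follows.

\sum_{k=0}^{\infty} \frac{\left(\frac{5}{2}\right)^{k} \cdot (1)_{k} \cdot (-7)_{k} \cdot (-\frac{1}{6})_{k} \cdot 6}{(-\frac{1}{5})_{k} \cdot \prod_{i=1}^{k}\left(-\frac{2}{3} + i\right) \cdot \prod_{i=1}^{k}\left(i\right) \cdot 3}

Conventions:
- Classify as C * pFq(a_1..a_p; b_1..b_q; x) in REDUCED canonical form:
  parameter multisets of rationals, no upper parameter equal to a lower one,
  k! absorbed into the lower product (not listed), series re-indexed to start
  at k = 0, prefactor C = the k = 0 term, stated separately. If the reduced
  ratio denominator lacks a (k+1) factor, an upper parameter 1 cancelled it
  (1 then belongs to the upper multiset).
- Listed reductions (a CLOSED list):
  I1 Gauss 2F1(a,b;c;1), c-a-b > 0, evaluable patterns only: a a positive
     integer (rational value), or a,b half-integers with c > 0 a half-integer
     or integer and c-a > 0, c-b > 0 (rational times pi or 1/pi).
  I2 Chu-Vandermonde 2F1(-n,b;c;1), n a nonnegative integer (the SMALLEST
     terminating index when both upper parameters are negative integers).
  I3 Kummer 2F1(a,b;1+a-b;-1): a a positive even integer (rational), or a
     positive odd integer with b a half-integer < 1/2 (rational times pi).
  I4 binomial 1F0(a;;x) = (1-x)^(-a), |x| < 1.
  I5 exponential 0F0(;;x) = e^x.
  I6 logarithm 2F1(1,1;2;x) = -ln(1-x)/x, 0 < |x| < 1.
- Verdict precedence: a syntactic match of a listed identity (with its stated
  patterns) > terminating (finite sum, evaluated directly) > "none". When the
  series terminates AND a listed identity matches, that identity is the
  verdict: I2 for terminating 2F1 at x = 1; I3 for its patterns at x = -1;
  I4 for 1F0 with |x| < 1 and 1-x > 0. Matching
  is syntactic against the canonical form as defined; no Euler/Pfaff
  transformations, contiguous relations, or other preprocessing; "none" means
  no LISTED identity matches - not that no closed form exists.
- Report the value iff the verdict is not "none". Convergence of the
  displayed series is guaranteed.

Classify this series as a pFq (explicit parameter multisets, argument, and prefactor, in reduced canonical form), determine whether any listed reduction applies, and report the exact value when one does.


Reduced: x = \frac{5}{2}, 3F2, upper = {-7, -\frac{1}{6}, 1}, lower = {-\frac{1}{5}, \frac{1}{3}}, C = 2. Verdict: terminating at k = 7: the factor (-7)_k kills every later term; summing the 8 survivors is exact. Value: -\frac{61247860303317}{137787080704}.

Key observation: x = \frac{5}{2} and the product of the first k integers (prefactor 2) is k!.
Ratio: r(k) = \frac{5}{2} * (k-7) (k-\frac{1}{6}) (k+1) / [(k-\frac{1}{5}) (k+\frac{1}{3}) (k+1)] - rational in k. x = \frac{5}{2}; t_0 = 2; negate the roots.


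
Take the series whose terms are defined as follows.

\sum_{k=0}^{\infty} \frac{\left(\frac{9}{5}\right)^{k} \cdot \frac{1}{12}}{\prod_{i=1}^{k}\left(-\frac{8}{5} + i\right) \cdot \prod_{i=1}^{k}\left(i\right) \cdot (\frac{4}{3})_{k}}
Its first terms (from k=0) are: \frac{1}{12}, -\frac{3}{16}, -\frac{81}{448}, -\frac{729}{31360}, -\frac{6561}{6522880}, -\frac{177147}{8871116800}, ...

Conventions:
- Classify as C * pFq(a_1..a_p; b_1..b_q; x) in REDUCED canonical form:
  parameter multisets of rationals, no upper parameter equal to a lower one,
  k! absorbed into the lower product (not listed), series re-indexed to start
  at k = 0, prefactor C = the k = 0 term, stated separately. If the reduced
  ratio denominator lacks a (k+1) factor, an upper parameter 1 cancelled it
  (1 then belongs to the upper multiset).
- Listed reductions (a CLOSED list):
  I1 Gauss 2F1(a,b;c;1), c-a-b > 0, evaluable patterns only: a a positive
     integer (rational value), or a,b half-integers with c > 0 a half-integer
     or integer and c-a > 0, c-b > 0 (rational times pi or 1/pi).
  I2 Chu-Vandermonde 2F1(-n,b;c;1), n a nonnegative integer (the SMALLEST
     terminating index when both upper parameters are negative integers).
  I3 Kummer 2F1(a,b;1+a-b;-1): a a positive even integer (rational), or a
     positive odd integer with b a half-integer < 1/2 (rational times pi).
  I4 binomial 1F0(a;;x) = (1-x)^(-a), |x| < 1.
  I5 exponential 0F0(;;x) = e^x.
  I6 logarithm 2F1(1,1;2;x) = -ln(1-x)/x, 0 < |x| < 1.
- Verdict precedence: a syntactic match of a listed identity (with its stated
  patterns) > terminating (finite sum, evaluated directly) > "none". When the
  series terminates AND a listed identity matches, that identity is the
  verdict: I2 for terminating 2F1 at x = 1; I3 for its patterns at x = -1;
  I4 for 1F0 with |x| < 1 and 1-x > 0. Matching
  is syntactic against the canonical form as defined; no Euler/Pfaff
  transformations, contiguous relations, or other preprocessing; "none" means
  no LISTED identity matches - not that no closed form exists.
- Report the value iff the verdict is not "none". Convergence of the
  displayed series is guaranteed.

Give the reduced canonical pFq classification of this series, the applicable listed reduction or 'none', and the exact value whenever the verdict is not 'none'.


Reduced: x = \frac{9}{5}, 0F2, upper = {-}, lower = {-\frac{3}{5}, \frac{4}{3}}, C = \frac{1}{12}. Verdict: no listed reduction: x = \frac{9}{5} and upper {-} fail every I1-I6 pattern.

Key step: t_0 being \frac{1}{12}, the lower running product (prefactor 1/12) is a rising factorial.
Consecutive-term ratio: r(k) = \frac{9}{5} * 1 / [(k-\frac{3}{5}) (k+\frac{4}{3}) (k+1)] - rational in k. x = \frac{9}{5}; t_0 = \frac{1}{12}; negate the roots.
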